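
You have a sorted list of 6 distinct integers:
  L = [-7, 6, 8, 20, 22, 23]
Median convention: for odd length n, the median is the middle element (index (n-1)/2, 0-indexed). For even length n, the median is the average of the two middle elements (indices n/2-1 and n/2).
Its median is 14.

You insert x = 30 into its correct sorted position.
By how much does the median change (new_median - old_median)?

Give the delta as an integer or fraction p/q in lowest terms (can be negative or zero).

Old median = 14
After inserting x = 30: new sorted = [-7, 6, 8, 20, 22, 23, 30]
New median = 20
Delta = 20 - 14 = 6

Answer: 6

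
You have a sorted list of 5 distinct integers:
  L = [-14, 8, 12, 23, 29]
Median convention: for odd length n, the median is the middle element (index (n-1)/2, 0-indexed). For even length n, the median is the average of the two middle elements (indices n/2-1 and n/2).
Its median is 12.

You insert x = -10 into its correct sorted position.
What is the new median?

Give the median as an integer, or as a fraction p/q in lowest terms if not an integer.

Old list (sorted, length 5): [-14, 8, 12, 23, 29]
Old median = 12
Insert x = -10
Old length odd (5). Middle was index 2 = 12.
New length even (6). New median = avg of two middle elements.
x = -10: 1 elements are < x, 4 elements are > x.
New sorted list: [-14, -10, 8, 12, 23, 29]
New median = 10

Answer: 10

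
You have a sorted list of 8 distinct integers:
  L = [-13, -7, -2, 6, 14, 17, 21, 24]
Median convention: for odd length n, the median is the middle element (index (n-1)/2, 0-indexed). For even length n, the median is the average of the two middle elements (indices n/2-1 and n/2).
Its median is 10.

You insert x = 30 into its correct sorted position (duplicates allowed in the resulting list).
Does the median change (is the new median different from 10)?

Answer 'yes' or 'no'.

Old median = 10
Insert x = 30
New median = 14
Changed? yes

Answer: yes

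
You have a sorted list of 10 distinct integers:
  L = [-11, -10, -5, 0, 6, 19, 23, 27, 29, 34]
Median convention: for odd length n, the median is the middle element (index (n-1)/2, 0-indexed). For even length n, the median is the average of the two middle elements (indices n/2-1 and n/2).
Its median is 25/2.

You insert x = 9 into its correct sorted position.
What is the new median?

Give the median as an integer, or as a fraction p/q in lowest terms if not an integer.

Old list (sorted, length 10): [-11, -10, -5, 0, 6, 19, 23, 27, 29, 34]
Old median = 25/2
Insert x = 9
Old length even (10). Middle pair: indices 4,5 = 6,19.
New length odd (11). New median = single middle element.
x = 9: 5 elements are < x, 5 elements are > x.
New sorted list: [-11, -10, -5, 0, 6, 9, 19, 23, 27, 29, 34]
New median = 9

Answer: 9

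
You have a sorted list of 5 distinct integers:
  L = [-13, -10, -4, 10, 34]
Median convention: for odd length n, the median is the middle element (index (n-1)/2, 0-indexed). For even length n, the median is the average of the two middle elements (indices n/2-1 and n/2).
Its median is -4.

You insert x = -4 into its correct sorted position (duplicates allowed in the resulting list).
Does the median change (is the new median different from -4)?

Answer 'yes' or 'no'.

Old median = -4
Insert x = -4
New median = -4
Changed? no

Answer: no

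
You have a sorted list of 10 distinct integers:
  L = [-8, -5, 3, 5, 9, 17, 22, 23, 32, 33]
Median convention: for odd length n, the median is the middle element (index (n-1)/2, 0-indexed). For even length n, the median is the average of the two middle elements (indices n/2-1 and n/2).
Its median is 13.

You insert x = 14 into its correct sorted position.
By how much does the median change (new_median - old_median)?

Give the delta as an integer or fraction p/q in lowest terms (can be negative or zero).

Answer: 1

Derivation:
Old median = 13
After inserting x = 14: new sorted = [-8, -5, 3, 5, 9, 14, 17, 22, 23, 32, 33]
New median = 14
Delta = 14 - 13 = 1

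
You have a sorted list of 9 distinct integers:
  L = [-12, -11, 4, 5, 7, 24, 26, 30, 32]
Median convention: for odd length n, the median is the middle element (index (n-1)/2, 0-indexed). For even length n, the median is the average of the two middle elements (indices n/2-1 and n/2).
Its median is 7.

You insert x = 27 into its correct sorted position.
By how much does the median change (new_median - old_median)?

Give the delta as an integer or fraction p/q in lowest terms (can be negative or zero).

Old median = 7
After inserting x = 27: new sorted = [-12, -11, 4, 5, 7, 24, 26, 27, 30, 32]
New median = 31/2
Delta = 31/2 - 7 = 17/2

Answer: 17/2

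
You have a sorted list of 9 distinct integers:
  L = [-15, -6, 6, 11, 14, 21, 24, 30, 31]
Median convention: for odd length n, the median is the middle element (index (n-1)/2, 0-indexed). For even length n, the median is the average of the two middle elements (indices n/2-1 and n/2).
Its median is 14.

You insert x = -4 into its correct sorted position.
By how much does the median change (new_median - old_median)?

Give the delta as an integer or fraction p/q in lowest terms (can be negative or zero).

Old median = 14
After inserting x = -4: new sorted = [-15, -6, -4, 6, 11, 14, 21, 24, 30, 31]
New median = 25/2
Delta = 25/2 - 14 = -3/2

Answer: -3/2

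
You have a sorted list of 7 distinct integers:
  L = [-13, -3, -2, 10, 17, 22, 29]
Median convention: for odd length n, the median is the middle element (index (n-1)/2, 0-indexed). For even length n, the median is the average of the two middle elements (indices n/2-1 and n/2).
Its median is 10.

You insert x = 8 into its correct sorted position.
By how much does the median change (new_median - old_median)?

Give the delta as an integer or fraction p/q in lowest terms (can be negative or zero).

Old median = 10
After inserting x = 8: new sorted = [-13, -3, -2, 8, 10, 17, 22, 29]
New median = 9
Delta = 9 - 10 = -1

Answer: -1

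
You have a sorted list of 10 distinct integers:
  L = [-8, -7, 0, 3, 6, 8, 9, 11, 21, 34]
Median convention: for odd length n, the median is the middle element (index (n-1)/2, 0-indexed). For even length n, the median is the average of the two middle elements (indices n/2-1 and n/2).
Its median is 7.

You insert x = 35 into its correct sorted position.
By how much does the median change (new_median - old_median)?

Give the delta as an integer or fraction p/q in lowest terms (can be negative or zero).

Answer: 1

Derivation:
Old median = 7
After inserting x = 35: new sorted = [-8, -7, 0, 3, 6, 8, 9, 11, 21, 34, 35]
New median = 8
Delta = 8 - 7 = 1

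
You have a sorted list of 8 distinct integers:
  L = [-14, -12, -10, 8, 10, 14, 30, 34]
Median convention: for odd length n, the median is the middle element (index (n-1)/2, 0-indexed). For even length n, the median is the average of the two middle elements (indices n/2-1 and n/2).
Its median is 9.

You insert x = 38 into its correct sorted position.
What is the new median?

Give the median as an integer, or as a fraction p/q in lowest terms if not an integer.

Answer: 10

Derivation:
Old list (sorted, length 8): [-14, -12, -10, 8, 10, 14, 30, 34]
Old median = 9
Insert x = 38
Old length even (8). Middle pair: indices 3,4 = 8,10.
New length odd (9). New median = single middle element.
x = 38: 8 elements are < x, 0 elements are > x.
New sorted list: [-14, -12, -10, 8, 10, 14, 30, 34, 38]
New median = 10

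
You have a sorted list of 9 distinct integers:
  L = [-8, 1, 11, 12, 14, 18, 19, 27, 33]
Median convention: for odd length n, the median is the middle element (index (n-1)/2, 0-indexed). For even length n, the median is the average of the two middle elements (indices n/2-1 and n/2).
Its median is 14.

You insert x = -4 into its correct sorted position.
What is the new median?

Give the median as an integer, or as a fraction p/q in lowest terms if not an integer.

Answer: 13

Derivation:
Old list (sorted, length 9): [-8, 1, 11, 12, 14, 18, 19, 27, 33]
Old median = 14
Insert x = -4
Old length odd (9). Middle was index 4 = 14.
New length even (10). New median = avg of two middle elements.
x = -4: 1 elements are < x, 8 elements are > x.
New sorted list: [-8, -4, 1, 11, 12, 14, 18, 19, 27, 33]
New median = 13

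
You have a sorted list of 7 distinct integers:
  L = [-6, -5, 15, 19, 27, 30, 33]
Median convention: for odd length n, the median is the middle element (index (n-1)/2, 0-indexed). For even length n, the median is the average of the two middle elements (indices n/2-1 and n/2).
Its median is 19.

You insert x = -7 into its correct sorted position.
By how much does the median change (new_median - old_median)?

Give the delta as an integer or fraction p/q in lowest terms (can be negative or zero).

Old median = 19
After inserting x = -7: new sorted = [-7, -6, -5, 15, 19, 27, 30, 33]
New median = 17
Delta = 17 - 19 = -2

Answer: -2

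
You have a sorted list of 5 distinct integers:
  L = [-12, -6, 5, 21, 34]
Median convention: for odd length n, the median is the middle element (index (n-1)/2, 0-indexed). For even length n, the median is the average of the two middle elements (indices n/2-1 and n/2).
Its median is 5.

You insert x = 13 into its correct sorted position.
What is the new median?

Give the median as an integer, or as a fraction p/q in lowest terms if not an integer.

Old list (sorted, length 5): [-12, -6, 5, 21, 34]
Old median = 5
Insert x = 13
Old length odd (5). Middle was index 2 = 5.
New length even (6). New median = avg of two middle elements.
x = 13: 3 elements are < x, 2 elements are > x.
New sorted list: [-12, -6, 5, 13, 21, 34]
New median = 9

Answer: 9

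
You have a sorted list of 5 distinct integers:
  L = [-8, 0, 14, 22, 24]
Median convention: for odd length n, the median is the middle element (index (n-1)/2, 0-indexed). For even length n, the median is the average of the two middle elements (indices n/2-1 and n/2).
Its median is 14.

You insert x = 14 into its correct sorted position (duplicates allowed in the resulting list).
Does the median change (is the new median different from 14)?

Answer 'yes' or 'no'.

Old median = 14
Insert x = 14
New median = 14
Changed? no

Answer: no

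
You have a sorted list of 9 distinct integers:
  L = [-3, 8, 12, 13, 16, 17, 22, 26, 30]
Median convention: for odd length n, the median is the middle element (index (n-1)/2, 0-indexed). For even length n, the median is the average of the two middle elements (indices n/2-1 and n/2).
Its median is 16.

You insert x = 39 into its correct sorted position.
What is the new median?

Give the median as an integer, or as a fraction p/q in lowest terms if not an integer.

Answer: 33/2

Derivation:
Old list (sorted, length 9): [-3, 8, 12, 13, 16, 17, 22, 26, 30]
Old median = 16
Insert x = 39
Old length odd (9). Middle was index 4 = 16.
New length even (10). New median = avg of two middle elements.
x = 39: 9 elements are < x, 0 elements are > x.
New sorted list: [-3, 8, 12, 13, 16, 17, 22, 26, 30, 39]
New median = 33/2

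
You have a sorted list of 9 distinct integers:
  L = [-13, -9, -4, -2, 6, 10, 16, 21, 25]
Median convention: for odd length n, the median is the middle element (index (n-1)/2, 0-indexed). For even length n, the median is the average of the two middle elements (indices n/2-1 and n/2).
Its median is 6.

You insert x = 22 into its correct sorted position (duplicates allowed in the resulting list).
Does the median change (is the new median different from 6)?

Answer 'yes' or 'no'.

Old median = 6
Insert x = 22
New median = 8
Changed? yes

Answer: yes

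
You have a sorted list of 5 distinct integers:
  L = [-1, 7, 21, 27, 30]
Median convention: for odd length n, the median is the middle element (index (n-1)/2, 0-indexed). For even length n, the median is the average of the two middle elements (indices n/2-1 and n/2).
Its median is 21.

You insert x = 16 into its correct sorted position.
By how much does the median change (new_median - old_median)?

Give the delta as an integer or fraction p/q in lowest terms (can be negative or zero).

Answer: -5/2

Derivation:
Old median = 21
After inserting x = 16: new sorted = [-1, 7, 16, 21, 27, 30]
New median = 37/2
Delta = 37/2 - 21 = -5/2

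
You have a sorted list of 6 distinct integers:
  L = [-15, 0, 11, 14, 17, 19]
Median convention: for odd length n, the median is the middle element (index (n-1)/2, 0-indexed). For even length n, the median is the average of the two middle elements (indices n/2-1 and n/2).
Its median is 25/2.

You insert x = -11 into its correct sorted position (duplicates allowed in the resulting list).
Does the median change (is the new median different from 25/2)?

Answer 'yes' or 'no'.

Answer: yes

Derivation:
Old median = 25/2
Insert x = -11
New median = 11
Changed? yes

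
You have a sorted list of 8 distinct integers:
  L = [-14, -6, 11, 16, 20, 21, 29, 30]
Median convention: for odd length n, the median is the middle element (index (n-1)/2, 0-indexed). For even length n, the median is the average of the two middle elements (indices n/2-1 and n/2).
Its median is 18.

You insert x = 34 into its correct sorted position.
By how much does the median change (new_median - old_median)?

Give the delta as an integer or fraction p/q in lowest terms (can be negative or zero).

Old median = 18
After inserting x = 34: new sorted = [-14, -6, 11, 16, 20, 21, 29, 30, 34]
New median = 20
Delta = 20 - 18 = 2

Answer: 2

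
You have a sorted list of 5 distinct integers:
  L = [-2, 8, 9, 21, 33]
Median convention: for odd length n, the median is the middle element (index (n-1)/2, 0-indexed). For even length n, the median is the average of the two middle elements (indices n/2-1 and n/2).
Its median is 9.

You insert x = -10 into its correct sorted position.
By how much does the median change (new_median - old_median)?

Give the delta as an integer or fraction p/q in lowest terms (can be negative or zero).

Old median = 9
After inserting x = -10: new sorted = [-10, -2, 8, 9, 21, 33]
New median = 17/2
Delta = 17/2 - 9 = -1/2

Answer: -1/2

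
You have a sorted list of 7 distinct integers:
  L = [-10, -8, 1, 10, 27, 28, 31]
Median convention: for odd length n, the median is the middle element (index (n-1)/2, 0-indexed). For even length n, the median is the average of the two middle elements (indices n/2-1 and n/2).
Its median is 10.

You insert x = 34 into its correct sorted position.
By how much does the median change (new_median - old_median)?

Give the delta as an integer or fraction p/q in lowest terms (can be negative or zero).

Old median = 10
After inserting x = 34: new sorted = [-10, -8, 1, 10, 27, 28, 31, 34]
New median = 37/2
Delta = 37/2 - 10 = 17/2

Answer: 17/2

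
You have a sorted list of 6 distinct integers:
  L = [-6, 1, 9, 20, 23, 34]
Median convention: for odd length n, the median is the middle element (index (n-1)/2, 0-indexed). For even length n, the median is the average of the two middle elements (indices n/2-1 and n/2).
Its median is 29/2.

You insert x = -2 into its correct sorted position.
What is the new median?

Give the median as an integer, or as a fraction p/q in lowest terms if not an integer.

Old list (sorted, length 6): [-6, 1, 9, 20, 23, 34]
Old median = 29/2
Insert x = -2
Old length even (6). Middle pair: indices 2,3 = 9,20.
New length odd (7). New median = single middle element.
x = -2: 1 elements are < x, 5 elements are > x.
New sorted list: [-6, -2, 1, 9, 20, 23, 34]
New median = 9

Answer: 9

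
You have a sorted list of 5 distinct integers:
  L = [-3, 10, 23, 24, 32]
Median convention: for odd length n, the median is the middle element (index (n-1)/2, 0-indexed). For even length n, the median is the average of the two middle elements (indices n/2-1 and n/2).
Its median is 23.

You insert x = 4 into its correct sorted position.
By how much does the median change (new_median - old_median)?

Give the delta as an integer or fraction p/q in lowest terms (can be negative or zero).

Answer: -13/2

Derivation:
Old median = 23
After inserting x = 4: new sorted = [-3, 4, 10, 23, 24, 32]
New median = 33/2
Delta = 33/2 - 23 = -13/2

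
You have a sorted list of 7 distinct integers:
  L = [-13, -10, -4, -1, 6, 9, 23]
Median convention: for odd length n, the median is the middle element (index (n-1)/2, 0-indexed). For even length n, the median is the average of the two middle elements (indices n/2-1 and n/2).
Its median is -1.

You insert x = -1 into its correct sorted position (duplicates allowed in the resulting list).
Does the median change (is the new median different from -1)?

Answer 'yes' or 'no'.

Answer: no

Derivation:
Old median = -1
Insert x = -1
New median = -1
Changed? no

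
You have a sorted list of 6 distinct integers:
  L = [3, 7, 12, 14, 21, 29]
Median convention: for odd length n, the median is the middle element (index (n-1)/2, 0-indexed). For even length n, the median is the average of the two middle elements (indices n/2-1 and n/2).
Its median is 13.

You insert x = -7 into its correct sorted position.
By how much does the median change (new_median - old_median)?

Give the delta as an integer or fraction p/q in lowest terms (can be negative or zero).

Answer: -1

Derivation:
Old median = 13
After inserting x = -7: new sorted = [-7, 3, 7, 12, 14, 21, 29]
New median = 12
Delta = 12 - 13 = -1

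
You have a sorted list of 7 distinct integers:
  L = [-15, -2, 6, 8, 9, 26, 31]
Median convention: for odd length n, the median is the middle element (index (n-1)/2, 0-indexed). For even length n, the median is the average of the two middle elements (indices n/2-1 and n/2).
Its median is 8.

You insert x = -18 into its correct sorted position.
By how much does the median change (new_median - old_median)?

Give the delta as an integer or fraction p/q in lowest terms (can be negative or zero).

Old median = 8
After inserting x = -18: new sorted = [-18, -15, -2, 6, 8, 9, 26, 31]
New median = 7
Delta = 7 - 8 = -1

Answer: -1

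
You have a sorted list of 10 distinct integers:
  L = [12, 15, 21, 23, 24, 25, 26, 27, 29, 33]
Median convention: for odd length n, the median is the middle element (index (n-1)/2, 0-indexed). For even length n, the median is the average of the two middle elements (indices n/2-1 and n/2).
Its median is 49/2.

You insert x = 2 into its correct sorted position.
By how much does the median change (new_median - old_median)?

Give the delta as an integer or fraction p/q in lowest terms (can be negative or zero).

Old median = 49/2
After inserting x = 2: new sorted = [2, 12, 15, 21, 23, 24, 25, 26, 27, 29, 33]
New median = 24
Delta = 24 - 49/2 = -1/2

Answer: -1/2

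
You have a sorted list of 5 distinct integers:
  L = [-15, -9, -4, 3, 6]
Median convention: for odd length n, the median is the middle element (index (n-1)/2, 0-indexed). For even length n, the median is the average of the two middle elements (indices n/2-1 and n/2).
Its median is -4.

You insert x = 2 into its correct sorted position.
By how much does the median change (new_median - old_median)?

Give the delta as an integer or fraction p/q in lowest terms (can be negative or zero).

Answer: 3

Derivation:
Old median = -4
After inserting x = 2: new sorted = [-15, -9, -4, 2, 3, 6]
New median = -1
Delta = -1 - -4 = 3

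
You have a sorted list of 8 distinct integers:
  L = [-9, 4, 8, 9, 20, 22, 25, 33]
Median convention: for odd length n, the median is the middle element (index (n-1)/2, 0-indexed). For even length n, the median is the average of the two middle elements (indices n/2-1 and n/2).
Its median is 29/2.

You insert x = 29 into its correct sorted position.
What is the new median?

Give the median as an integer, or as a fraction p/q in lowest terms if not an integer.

Old list (sorted, length 8): [-9, 4, 8, 9, 20, 22, 25, 33]
Old median = 29/2
Insert x = 29
Old length even (8). Middle pair: indices 3,4 = 9,20.
New length odd (9). New median = single middle element.
x = 29: 7 elements are < x, 1 elements are > x.
New sorted list: [-9, 4, 8, 9, 20, 22, 25, 29, 33]
New median = 20

Answer: 20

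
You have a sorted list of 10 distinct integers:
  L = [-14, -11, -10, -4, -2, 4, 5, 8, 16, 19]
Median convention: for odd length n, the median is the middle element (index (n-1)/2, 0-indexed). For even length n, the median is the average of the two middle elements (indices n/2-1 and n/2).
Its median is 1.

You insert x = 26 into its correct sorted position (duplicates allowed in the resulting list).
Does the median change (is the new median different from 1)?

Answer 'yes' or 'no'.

Old median = 1
Insert x = 26
New median = 4
Changed? yes

Answer: yes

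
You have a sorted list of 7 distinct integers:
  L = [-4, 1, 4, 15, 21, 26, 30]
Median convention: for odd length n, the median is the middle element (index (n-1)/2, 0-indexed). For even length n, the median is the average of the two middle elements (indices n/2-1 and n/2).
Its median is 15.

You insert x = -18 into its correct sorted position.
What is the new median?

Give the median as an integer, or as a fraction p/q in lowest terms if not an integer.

Answer: 19/2

Derivation:
Old list (sorted, length 7): [-4, 1, 4, 15, 21, 26, 30]
Old median = 15
Insert x = -18
Old length odd (7). Middle was index 3 = 15.
New length even (8). New median = avg of two middle elements.
x = -18: 0 elements are < x, 7 elements are > x.
New sorted list: [-18, -4, 1, 4, 15, 21, 26, 30]
New median = 19/2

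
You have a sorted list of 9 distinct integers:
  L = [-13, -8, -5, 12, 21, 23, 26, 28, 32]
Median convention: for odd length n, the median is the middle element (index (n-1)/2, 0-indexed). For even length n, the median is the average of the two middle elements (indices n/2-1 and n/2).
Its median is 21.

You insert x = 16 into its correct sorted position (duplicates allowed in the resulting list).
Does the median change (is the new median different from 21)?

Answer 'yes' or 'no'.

Old median = 21
Insert x = 16
New median = 37/2
Changed? yes

Answer: yes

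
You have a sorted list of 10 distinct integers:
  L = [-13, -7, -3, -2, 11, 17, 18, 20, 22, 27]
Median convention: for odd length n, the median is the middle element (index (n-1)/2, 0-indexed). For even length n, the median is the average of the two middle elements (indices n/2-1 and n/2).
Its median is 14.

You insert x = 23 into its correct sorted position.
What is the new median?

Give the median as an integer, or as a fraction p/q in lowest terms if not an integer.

Old list (sorted, length 10): [-13, -7, -3, -2, 11, 17, 18, 20, 22, 27]
Old median = 14
Insert x = 23
Old length even (10). Middle pair: indices 4,5 = 11,17.
New length odd (11). New median = single middle element.
x = 23: 9 elements are < x, 1 elements are > x.
New sorted list: [-13, -7, -3, -2, 11, 17, 18, 20, 22, 23, 27]
New median = 17

Answer: 17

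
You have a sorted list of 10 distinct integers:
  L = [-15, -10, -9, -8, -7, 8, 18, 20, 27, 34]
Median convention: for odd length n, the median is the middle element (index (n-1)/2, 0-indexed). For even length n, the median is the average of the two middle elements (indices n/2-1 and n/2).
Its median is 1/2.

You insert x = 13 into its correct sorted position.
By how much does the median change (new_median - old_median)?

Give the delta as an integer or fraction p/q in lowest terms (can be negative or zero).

Answer: 15/2

Derivation:
Old median = 1/2
After inserting x = 13: new sorted = [-15, -10, -9, -8, -7, 8, 13, 18, 20, 27, 34]
New median = 8
Delta = 8 - 1/2 = 15/2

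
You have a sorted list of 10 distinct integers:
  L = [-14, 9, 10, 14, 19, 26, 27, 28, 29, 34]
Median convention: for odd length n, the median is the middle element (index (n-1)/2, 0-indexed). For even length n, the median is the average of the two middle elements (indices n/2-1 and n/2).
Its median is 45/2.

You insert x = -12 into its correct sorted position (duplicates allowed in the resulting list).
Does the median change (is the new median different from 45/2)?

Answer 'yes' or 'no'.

Old median = 45/2
Insert x = -12
New median = 19
Changed? yes

Answer: yes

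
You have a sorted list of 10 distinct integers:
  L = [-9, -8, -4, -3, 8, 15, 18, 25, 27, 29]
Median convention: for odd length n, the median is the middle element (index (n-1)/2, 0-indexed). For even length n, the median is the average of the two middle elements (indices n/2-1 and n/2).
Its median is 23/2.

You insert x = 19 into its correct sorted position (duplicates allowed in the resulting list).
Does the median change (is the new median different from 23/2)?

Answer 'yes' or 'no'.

Answer: yes

Derivation:
Old median = 23/2
Insert x = 19
New median = 15
Changed? yes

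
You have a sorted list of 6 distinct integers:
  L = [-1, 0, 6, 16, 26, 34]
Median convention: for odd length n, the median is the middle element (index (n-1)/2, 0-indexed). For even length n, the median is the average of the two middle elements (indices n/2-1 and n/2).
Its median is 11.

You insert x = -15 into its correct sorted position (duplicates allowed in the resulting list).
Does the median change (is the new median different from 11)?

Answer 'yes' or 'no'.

Answer: yes

Derivation:
Old median = 11
Insert x = -15
New median = 6
Changed? yes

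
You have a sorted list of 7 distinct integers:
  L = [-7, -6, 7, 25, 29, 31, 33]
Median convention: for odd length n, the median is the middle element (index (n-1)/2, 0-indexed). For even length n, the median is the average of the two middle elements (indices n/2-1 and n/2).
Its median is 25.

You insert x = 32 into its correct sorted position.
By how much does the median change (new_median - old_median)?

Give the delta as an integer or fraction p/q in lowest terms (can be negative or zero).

Answer: 2

Derivation:
Old median = 25
After inserting x = 32: new sorted = [-7, -6, 7, 25, 29, 31, 32, 33]
New median = 27
Delta = 27 - 25 = 2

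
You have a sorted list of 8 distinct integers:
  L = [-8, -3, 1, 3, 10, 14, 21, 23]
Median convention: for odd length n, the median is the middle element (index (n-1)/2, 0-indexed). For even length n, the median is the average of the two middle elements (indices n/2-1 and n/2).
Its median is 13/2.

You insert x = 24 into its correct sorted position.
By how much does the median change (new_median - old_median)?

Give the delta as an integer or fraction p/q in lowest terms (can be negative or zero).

Answer: 7/2

Derivation:
Old median = 13/2
After inserting x = 24: new sorted = [-8, -3, 1, 3, 10, 14, 21, 23, 24]
New median = 10
Delta = 10 - 13/2 = 7/2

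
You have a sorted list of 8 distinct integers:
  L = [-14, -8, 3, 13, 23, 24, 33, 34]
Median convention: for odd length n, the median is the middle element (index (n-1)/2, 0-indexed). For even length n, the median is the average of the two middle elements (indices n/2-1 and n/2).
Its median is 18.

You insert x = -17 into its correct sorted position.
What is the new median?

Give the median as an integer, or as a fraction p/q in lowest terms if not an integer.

Answer: 13

Derivation:
Old list (sorted, length 8): [-14, -8, 3, 13, 23, 24, 33, 34]
Old median = 18
Insert x = -17
Old length even (8). Middle pair: indices 3,4 = 13,23.
New length odd (9). New median = single middle element.
x = -17: 0 elements are < x, 8 elements are > x.
New sorted list: [-17, -14, -8, 3, 13, 23, 24, 33, 34]
New median = 13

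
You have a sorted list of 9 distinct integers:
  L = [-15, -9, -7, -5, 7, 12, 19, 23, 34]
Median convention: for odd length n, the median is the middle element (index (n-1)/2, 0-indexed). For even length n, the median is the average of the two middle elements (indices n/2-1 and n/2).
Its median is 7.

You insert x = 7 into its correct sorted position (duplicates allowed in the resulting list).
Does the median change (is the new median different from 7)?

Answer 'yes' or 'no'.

Old median = 7
Insert x = 7
New median = 7
Changed? no

Answer: no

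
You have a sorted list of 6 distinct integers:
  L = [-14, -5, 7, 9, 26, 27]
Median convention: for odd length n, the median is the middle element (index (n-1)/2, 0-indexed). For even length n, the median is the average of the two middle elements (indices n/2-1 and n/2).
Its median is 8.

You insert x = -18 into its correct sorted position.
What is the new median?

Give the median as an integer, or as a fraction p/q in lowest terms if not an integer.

Old list (sorted, length 6): [-14, -5, 7, 9, 26, 27]
Old median = 8
Insert x = -18
Old length even (6). Middle pair: indices 2,3 = 7,9.
New length odd (7). New median = single middle element.
x = -18: 0 elements are < x, 6 elements are > x.
New sorted list: [-18, -14, -5, 7, 9, 26, 27]
New median = 7

Answer: 7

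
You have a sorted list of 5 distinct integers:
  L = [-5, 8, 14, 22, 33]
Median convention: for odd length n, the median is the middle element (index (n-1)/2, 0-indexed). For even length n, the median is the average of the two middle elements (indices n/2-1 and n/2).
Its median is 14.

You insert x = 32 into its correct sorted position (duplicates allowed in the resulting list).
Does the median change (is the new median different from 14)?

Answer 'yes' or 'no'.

Old median = 14
Insert x = 32
New median = 18
Changed? yes

Answer: yes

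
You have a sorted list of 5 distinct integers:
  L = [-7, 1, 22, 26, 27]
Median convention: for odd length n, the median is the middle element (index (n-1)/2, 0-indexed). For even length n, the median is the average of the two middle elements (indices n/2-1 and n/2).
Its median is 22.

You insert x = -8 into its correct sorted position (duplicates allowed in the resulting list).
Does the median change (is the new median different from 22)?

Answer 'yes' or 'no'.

Old median = 22
Insert x = -8
New median = 23/2
Changed? yes

Answer: yes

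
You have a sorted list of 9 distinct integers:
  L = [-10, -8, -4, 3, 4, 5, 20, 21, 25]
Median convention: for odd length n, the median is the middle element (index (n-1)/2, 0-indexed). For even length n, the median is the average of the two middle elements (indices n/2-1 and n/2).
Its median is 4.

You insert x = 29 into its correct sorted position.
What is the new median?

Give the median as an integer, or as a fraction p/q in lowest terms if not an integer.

Answer: 9/2

Derivation:
Old list (sorted, length 9): [-10, -8, -4, 3, 4, 5, 20, 21, 25]
Old median = 4
Insert x = 29
Old length odd (9). Middle was index 4 = 4.
New length even (10). New median = avg of two middle elements.
x = 29: 9 elements are < x, 0 elements are > x.
New sorted list: [-10, -8, -4, 3, 4, 5, 20, 21, 25, 29]
New median = 9/2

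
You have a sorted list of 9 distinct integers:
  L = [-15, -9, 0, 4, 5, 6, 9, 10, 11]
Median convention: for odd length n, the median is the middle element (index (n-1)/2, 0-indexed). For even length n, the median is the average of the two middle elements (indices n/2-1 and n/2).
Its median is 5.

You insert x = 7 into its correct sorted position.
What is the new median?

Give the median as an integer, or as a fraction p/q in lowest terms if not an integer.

Answer: 11/2

Derivation:
Old list (sorted, length 9): [-15, -9, 0, 4, 5, 6, 9, 10, 11]
Old median = 5
Insert x = 7
Old length odd (9). Middle was index 4 = 5.
New length even (10). New median = avg of two middle elements.
x = 7: 6 elements are < x, 3 elements are > x.
New sorted list: [-15, -9, 0, 4, 5, 6, 7, 9, 10, 11]
New median = 11/2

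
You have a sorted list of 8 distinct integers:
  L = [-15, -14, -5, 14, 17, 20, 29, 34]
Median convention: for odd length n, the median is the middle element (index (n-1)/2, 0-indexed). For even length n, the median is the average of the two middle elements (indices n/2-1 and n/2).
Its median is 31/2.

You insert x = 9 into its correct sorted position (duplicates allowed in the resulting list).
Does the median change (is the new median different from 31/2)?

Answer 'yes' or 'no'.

Answer: yes

Derivation:
Old median = 31/2
Insert x = 9
New median = 14
Changed? yes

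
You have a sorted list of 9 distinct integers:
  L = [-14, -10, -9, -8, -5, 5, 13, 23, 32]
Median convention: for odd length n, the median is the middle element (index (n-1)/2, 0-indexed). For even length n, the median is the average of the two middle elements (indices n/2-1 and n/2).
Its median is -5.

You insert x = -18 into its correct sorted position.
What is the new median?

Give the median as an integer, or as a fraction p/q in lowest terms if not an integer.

Answer: -13/2

Derivation:
Old list (sorted, length 9): [-14, -10, -9, -8, -5, 5, 13, 23, 32]
Old median = -5
Insert x = -18
Old length odd (9). Middle was index 4 = -5.
New length even (10). New median = avg of two middle elements.
x = -18: 0 elements are < x, 9 elements are > x.
New sorted list: [-18, -14, -10, -9, -8, -5, 5, 13, 23, 32]
New median = -13/2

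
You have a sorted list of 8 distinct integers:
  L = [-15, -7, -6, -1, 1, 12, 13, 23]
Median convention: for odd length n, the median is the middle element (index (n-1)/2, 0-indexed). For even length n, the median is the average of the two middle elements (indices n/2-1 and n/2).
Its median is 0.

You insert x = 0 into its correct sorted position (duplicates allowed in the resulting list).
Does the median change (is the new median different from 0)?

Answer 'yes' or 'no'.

Old median = 0
Insert x = 0
New median = 0
Changed? no

Answer: no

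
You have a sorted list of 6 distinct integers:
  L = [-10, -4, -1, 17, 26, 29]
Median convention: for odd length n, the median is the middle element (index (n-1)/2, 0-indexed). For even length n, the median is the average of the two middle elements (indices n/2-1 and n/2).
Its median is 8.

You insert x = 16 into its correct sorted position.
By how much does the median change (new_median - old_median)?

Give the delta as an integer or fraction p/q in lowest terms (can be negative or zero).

Old median = 8
After inserting x = 16: new sorted = [-10, -4, -1, 16, 17, 26, 29]
New median = 16
Delta = 16 - 8 = 8

Answer: 8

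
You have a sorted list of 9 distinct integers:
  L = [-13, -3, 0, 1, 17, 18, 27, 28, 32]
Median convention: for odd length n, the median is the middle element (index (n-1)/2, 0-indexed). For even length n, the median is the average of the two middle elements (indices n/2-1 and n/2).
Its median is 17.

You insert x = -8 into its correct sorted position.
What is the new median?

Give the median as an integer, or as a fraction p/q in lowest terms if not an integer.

Answer: 9

Derivation:
Old list (sorted, length 9): [-13, -3, 0, 1, 17, 18, 27, 28, 32]
Old median = 17
Insert x = -8
Old length odd (9). Middle was index 4 = 17.
New length even (10). New median = avg of two middle elements.
x = -8: 1 elements are < x, 8 elements are > x.
New sorted list: [-13, -8, -3, 0, 1, 17, 18, 27, 28, 32]
New median = 9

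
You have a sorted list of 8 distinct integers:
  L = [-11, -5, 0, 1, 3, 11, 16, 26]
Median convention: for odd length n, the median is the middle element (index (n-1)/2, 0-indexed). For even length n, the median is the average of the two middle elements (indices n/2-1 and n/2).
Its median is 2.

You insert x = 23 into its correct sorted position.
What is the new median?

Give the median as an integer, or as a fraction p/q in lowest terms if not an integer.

Old list (sorted, length 8): [-11, -5, 0, 1, 3, 11, 16, 26]
Old median = 2
Insert x = 23
Old length even (8). Middle pair: indices 3,4 = 1,3.
New length odd (9). New median = single middle element.
x = 23: 7 elements are < x, 1 elements are > x.
New sorted list: [-11, -5, 0, 1, 3, 11, 16, 23, 26]
New median = 3

Answer: 3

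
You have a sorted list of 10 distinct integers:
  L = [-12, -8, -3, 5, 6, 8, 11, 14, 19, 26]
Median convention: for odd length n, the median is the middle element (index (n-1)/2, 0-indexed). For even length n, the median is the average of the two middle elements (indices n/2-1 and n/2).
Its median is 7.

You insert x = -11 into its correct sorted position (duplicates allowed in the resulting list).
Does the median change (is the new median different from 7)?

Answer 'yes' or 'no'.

Answer: yes

Derivation:
Old median = 7
Insert x = -11
New median = 6
Changed? yes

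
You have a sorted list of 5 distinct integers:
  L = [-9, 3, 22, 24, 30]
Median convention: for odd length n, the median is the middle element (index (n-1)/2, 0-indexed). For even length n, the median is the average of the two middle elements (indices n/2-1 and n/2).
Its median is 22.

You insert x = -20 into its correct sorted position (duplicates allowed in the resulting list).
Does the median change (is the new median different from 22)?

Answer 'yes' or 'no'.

Old median = 22
Insert x = -20
New median = 25/2
Changed? yes

Answer: yes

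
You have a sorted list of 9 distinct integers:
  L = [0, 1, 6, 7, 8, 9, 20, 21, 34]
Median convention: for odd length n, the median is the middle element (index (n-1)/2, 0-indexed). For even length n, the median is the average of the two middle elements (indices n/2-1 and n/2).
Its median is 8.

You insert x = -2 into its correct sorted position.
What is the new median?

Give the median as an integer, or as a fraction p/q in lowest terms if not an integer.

Answer: 15/2

Derivation:
Old list (sorted, length 9): [0, 1, 6, 7, 8, 9, 20, 21, 34]
Old median = 8
Insert x = -2
Old length odd (9). Middle was index 4 = 8.
New length even (10). New median = avg of two middle elements.
x = -2: 0 elements are < x, 9 elements are > x.
New sorted list: [-2, 0, 1, 6, 7, 8, 9, 20, 21, 34]
New median = 15/2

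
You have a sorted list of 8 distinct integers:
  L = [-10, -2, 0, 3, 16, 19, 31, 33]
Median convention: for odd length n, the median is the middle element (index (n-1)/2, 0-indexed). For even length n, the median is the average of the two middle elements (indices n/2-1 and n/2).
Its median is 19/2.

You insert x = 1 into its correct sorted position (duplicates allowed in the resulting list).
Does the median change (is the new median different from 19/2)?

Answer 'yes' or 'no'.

Old median = 19/2
Insert x = 1
New median = 3
Changed? yes

Answer: yes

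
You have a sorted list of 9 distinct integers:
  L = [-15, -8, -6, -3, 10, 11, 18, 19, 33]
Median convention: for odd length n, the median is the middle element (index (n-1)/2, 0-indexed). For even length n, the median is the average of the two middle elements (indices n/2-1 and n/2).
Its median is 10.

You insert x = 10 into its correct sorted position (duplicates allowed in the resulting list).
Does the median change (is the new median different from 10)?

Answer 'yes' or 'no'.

Answer: no

Derivation:
Old median = 10
Insert x = 10
New median = 10
Changed? no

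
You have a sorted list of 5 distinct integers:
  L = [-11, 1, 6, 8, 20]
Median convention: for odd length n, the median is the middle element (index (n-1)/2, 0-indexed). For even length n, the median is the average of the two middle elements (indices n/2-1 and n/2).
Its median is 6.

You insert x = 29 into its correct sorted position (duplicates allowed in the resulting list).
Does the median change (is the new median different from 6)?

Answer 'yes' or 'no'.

Old median = 6
Insert x = 29
New median = 7
Changed? yes

Answer: yes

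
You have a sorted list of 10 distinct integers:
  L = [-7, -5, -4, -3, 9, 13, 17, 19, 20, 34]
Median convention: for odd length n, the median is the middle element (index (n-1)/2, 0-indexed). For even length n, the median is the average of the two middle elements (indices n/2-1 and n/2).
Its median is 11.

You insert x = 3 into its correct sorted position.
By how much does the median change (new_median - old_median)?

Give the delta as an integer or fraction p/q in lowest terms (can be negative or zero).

Old median = 11
After inserting x = 3: new sorted = [-7, -5, -4, -3, 3, 9, 13, 17, 19, 20, 34]
New median = 9
Delta = 9 - 11 = -2

Answer: -2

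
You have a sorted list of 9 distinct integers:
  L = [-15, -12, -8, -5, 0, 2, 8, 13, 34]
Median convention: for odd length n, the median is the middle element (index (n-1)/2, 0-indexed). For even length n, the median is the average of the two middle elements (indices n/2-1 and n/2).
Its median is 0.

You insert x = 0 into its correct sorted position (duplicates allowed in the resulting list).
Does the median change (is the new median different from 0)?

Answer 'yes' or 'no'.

Old median = 0
Insert x = 0
New median = 0
Changed? no

Answer: no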